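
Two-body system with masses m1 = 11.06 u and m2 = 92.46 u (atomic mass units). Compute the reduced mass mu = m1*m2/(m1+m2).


mu = m1 * m2 / (m1 + m2)
= 11.06 * 92.46 / (11.06 + 92.46)
= 1022.6076 / 103.52
= 9.8784 u

9.8784


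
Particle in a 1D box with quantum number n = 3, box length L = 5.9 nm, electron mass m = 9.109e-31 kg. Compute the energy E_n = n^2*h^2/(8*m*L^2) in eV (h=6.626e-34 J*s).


E = n^2 * h^2 / (8 * m * L^2)
= 3^2 * (6.626e-34)^2 / (8 * 9.109e-31 * (5.9e-9)^2)
= 9 * 4.3904e-67 / (8 * 9.109e-31 * 3.4810e-17)
= 1.5577e-20 J
= 0.0972 eV

0.0972


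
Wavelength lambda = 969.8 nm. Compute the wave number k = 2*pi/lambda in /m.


k = 2 * pi / lambda
= 6.2832 / (969.8e-9)
= 6.2832 / 9.6980e-07
= 6.4788e+06 /m

6.4788e+06


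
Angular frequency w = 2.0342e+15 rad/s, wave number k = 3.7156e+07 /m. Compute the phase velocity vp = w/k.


vp = w / k
= 2.0342e+15 / 3.7156e+07
= 5.4748e+07 m/s

5.4748e+07


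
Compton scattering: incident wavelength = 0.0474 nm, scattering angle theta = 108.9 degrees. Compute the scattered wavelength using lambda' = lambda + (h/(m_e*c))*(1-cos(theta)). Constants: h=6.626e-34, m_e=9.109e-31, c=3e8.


Compton wavelength: h/(m_e*c) = 2.4247e-12 m
d_lambda = 2.4247e-12 * (1 - cos(108.9 deg))
= 2.4247e-12 * 1.323917
= 3.2101e-12 m = 0.00321 nm
lambda' = 0.0474 + 0.00321
= 0.05061 nm

0.05061


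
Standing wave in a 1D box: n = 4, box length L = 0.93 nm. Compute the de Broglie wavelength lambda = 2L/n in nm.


lambda = 2L / n
= 2 * 0.93 / 4
= 1.86 / 4
= 0.465 nm

0.465


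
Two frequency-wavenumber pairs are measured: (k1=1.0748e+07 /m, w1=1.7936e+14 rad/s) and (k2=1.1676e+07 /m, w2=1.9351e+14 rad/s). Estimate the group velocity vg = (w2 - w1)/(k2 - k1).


vg = (w2 - w1) / (k2 - k1)
= (1.9351e+14 - 1.7936e+14) / (1.1676e+07 - 1.0748e+07)
= 1.4150e+13 / 9.2800e+05
= 1.5248e+07 m/s

1.5248e+07


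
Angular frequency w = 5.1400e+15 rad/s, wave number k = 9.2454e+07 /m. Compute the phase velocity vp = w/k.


vp = w / k
= 5.1400e+15 / 9.2454e+07
= 5.5595e+07 m/s

5.5595e+07


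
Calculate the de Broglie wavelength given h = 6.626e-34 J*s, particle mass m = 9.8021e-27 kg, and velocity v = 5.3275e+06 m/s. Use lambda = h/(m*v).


lambda = h / (m * v)
= 6.626e-34 / (9.8021e-27 * 5.3275e+06)
= 6.626e-34 / 5.2221e-20
= 1.2688e-14 m

1.2688e-14


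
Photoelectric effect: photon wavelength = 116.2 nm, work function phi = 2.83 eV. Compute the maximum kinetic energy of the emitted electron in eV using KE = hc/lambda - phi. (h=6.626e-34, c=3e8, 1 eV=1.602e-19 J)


E_photon = hc / lambda
= (6.626e-34)(3e8) / (116.2e-9)
= 1.7107e-18 J
= 10.6783 eV
KE = E_photon - phi
= 10.6783 - 2.83
= 7.8483 eV

7.8483


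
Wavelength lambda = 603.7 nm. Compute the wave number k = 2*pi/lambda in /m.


k = 2 * pi / lambda
= 6.2832 / (603.7e-9)
= 6.2832 / 6.0370e-07
= 1.0408e+07 /m

1.0408e+07


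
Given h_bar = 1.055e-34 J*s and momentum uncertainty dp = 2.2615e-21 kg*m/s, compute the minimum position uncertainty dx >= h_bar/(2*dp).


dx = h_bar / (2 * dp)
= 1.055e-34 / (2 * 2.2615e-21)
= 1.055e-34 / 4.5230e-21
= 2.3325e-14 m

2.3325e-14


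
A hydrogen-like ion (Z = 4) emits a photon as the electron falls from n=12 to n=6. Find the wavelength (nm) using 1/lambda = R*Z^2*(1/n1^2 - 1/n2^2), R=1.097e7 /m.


1/lambda = R * Z^2 * (1/n1^2 - 1/n2^2)
= 1.097e7 * 4^2 * (1/6^2 - 1/12^2)
= 1.097e7 * 16 * (0.027778 - 0.006944)
= 3.6567e+06 /m
lambda = 1 / 3.6567e+06
= 273.4731 nm

273.4731


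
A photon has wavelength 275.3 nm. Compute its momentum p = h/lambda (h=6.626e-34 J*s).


p = h / lambda
= 6.626e-34 / (275.3e-9)
= 6.626e-34 / 2.7530e-07
= 2.4068e-27 kg*m/s

2.4068e-27


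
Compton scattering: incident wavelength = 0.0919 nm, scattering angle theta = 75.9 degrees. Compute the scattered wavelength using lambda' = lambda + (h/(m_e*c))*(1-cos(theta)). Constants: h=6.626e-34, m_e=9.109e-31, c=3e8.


Compton wavelength: h/(m_e*c) = 2.4247e-12 m
d_lambda = 2.4247e-12 * (1 - cos(75.9 deg))
= 2.4247e-12 * 0.756385
= 1.8340e-12 m = 0.001834 nm
lambda' = 0.0919 + 0.001834
= 0.093734 nm

0.093734


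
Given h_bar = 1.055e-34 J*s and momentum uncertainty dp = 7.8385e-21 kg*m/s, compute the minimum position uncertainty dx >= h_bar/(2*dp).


dx = h_bar / (2 * dp)
= 1.055e-34 / (2 * 7.8385e-21)
= 1.055e-34 / 1.5677e-20
= 6.7296e-15 m

6.7296e-15


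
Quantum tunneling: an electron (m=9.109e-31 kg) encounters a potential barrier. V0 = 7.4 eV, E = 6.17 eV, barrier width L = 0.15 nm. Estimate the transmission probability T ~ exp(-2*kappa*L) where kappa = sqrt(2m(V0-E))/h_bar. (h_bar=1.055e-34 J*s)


V0 - E = 1.23 eV = 1.9705e-19 J
kappa = sqrt(2 * m * (V0-E)) / h_bar
= sqrt(2 * 9.109e-31 * 1.9705e-19) / 1.055e-34
= 5.6791e+09 /m
2*kappa*L = 2 * 5.6791e+09 * 0.15e-9
= 1.7037
T = exp(-1.7037) = 1.820018e-01

1.820018e-01


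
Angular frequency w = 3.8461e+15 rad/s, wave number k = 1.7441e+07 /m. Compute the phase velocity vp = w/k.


vp = w / k
= 3.8461e+15 / 1.7441e+07
= 2.2052e+08 m/s

2.2052e+08


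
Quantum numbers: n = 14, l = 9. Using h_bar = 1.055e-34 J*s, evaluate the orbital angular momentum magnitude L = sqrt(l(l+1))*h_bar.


L = sqrt(l*(l+1)) * h_bar
= sqrt(9 * 10) * 1.055e-34
= sqrt(90) * 1.055e-34
= 9.4868 * 1.055e-34
= 1.0009e-33 J*s

1.0009e-33


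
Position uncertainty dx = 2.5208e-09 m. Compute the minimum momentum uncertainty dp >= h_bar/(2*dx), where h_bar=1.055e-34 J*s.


dp = h_bar / (2 * dx)
= 1.055e-34 / (2 * 2.5208e-09)
= 1.055e-34 / 5.0416e-09
= 2.0926e-26 kg*m/s

2.0926e-26


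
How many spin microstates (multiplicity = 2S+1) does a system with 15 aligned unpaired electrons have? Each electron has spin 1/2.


Total spin S = N * (1/2) = 15 * 0.5 = 7.5
Spin multiplicity = 2S + 1
= 2 * 7.5 + 1
= 16

16


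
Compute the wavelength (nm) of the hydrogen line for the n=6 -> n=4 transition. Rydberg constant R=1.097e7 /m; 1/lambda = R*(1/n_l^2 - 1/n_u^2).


1/lambda = R * (1/n_l^2 - 1/n_u^2)
= 1.097e7 * (1/4^2 - 1/6^2)
= 1.097e7 * (0.0625 - 0.027778)
= 1.097e7 * 0.034722
= 3.8090e+05 /m
lambda = 1 / 3.8090e+05 = 2625.3418 nm

2625.3418


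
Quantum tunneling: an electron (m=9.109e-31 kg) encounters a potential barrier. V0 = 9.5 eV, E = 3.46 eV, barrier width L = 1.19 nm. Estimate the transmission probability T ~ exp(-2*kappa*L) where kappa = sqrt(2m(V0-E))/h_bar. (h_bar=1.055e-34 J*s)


V0 - E = 6.04 eV = 9.6761e-19 J
kappa = sqrt(2 * m * (V0-E)) / h_bar
= sqrt(2 * 9.109e-31 * 9.6761e-19) / 1.055e-34
= 1.2585e+10 /m
2*kappa*L = 2 * 1.2585e+10 * 1.19e-9
= 29.9519
T = exp(-29.9519) = 9.818594e-14

9.818594e-14


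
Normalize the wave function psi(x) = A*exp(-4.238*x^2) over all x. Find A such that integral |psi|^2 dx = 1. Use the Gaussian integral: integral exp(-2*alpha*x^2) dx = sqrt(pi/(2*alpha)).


integral |psi|^2 dx = A^2 * sqrt(pi/(2*alpha)) = 1
A^2 = sqrt(2*alpha/pi)
= sqrt(2 * 4.238 / pi)
= 1.642557
A = sqrt(1.642557)
= 1.2816

1.2816


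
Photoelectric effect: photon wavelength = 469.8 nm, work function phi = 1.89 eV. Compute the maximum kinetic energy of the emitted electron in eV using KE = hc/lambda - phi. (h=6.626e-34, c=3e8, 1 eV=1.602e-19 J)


E_photon = hc / lambda
= (6.626e-34)(3e8) / (469.8e-9)
= 4.2312e-19 J
= 2.6412 eV
KE = E_photon - phi
= 2.6412 - 1.89
= 0.7512 eV

0.7512


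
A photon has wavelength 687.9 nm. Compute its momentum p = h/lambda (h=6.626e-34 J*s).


p = h / lambda
= 6.626e-34 / (687.9e-9)
= 6.626e-34 / 6.8790e-07
= 9.6322e-28 kg*m/s

9.6322e-28


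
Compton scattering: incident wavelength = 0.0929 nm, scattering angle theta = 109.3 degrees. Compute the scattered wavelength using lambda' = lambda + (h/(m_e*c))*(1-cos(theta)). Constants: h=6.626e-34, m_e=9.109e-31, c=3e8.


Compton wavelength: h/(m_e*c) = 2.4247e-12 m
d_lambda = 2.4247e-12 * (1 - cos(109.3 deg))
= 2.4247e-12 * 1.330514
= 3.2261e-12 m = 0.003226 nm
lambda' = 0.0929 + 0.003226
= 0.096126 nm

0.096126


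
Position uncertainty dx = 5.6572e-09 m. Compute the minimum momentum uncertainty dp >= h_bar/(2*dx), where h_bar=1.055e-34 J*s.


dp = h_bar / (2 * dx)
= 1.055e-34 / (2 * 5.6572e-09)
= 1.055e-34 / 1.1314e-08
= 9.3244e-27 kg*m/s

9.3244e-27


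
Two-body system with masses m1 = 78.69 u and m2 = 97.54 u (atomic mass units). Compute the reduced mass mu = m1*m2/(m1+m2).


mu = m1 * m2 / (m1 + m2)
= 78.69 * 97.54 / (78.69 + 97.54)
= 7675.4226 / 176.23
= 43.5534 u

43.5534


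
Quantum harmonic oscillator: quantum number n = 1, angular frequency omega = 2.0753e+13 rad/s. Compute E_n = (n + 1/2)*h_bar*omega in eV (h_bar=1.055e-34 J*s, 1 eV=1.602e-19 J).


E = (n + 1/2) * h_bar * omega
= (1 + 0.5) * 1.055e-34 * 2.0753e+13
= 1.5 * 2.1894e-21
= 3.2842e-21 J
= 0.0205 eV

0.0205


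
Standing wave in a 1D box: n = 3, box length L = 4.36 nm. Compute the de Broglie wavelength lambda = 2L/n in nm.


lambda = 2L / n
= 2 * 4.36 / 3
= 8.72 / 3
= 2.9067 nm

2.9067


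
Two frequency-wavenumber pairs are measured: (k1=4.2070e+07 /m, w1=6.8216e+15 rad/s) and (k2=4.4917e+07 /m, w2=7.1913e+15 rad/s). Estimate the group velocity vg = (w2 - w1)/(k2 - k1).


vg = (w2 - w1) / (k2 - k1)
= (7.1913e+15 - 6.8216e+15) / (4.4917e+07 - 4.2070e+07)
= 3.6970e+14 / 2.8470e+06
= 1.2986e+08 m/s

1.2986e+08


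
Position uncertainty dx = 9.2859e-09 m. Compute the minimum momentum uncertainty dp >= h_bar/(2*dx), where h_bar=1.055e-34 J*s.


dp = h_bar / (2 * dx)
= 1.055e-34 / (2 * 9.2859e-09)
= 1.055e-34 / 1.8572e-08
= 5.6807e-27 kg*m/s

5.6807e-27


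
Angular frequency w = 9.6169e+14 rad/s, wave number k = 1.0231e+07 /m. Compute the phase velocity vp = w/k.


vp = w / k
= 9.6169e+14 / 1.0231e+07
= 9.3998e+07 m/s

9.3998e+07


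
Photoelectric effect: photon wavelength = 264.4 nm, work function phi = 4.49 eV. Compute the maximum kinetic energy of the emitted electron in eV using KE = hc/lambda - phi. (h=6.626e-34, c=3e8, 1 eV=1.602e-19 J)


E_photon = hc / lambda
= (6.626e-34)(3e8) / (264.4e-9)
= 7.5182e-19 J
= 4.693 eV
KE = E_photon - phi
= 4.693 - 4.49
= 0.203 eV

0.203


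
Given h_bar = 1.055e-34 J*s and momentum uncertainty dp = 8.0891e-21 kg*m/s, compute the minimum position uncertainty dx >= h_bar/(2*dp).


dx = h_bar / (2 * dp)
= 1.055e-34 / (2 * 8.0891e-21)
= 1.055e-34 / 1.6178e-20
= 6.5211e-15 m

6.5211e-15


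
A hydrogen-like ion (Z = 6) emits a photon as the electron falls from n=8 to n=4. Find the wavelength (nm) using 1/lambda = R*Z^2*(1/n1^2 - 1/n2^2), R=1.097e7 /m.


1/lambda = R * Z^2 * (1/n1^2 - 1/n2^2)
= 1.097e7 * 6^2 * (1/4^2 - 1/8^2)
= 1.097e7 * 36 * (0.0625 - 0.015625)
= 1.8512e+07 /m
lambda = 1 / 1.8512e+07
= 54.0194 nm

54.0194


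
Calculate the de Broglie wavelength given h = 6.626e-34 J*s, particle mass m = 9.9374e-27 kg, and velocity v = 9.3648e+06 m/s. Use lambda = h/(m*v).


lambda = h / (m * v)
= 6.626e-34 / (9.9374e-27 * 9.3648e+06)
= 6.626e-34 / 9.3062e-20
= 7.1200e-15 m

7.1200e-15


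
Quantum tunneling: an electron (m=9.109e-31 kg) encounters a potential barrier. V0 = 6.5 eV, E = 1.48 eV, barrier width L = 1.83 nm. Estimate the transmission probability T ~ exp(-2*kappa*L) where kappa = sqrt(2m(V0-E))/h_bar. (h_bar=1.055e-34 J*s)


V0 - E = 5.02 eV = 8.0420e-19 J
kappa = sqrt(2 * m * (V0-E)) / h_bar
= sqrt(2 * 9.109e-31 * 8.0420e-19) / 1.055e-34
= 1.1473e+10 /m
2*kappa*L = 2 * 1.1473e+10 * 1.83e-9
= 41.9916
T = exp(-41.9916) = 5.798209e-19

5.798209e-19


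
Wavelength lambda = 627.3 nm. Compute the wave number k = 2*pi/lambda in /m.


k = 2 * pi / lambda
= 6.2832 / (627.3e-9)
= 6.2832 / 6.2730e-07
= 1.0016e+07 /m

1.0016e+07


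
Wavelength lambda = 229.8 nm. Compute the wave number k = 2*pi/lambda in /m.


k = 2 * pi / lambda
= 6.2832 / (229.8e-9)
= 6.2832 / 2.2980e-07
= 2.7342e+07 /m

2.7342e+07


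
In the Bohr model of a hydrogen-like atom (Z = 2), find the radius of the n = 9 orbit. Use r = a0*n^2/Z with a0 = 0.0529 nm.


r = a0 * n^2 / Z
= 0.0529 * 9^2 / 2
= 0.0529 * 81 / 2
= 2.1425 nm

2.1425


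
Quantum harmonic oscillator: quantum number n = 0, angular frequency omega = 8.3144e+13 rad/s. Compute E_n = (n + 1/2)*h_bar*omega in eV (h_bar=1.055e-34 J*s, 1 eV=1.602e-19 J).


E = (n + 1/2) * h_bar * omega
= (0 + 0.5) * 1.055e-34 * 8.3144e+13
= 0.5 * 8.7717e-21
= 4.3858e-21 J
= 0.0274 eV

0.0274


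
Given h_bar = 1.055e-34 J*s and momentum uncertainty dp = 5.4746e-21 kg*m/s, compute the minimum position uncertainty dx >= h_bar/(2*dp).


dx = h_bar / (2 * dp)
= 1.055e-34 / (2 * 5.4746e-21)
= 1.055e-34 / 1.0949e-20
= 9.6354e-15 m

9.6354e-15


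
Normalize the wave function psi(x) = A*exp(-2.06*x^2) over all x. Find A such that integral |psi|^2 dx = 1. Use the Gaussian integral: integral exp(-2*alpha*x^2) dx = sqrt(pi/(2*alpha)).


integral |psi|^2 dx = A^2 * sqrt(pi/(2*alpha)) = 1
A^2 = sqrt(2*alpha/pi)
= sqrt(2 * 2.06 / pi)
= 1.14518
A = sqrt(1.14518)
= 1.0701

1.0701


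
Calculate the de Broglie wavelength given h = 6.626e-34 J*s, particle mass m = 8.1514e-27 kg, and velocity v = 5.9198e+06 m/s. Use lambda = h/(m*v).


lambda = h / (m * v)
= 6.626e-34 / (8.1514e-27 * 5.9198e+06)
= 6.626e-34 / 4.8255e-20
= 1.3731e-14 m

1.3731e-14


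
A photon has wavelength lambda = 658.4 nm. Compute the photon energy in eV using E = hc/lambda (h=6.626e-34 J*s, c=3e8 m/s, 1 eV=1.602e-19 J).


E = hc / lambda
= (6.626e-34)(3e8) / (658.4e-9)
= 1.9878e-25 / 6.5840e-07
= 3.0191e-19 J
Converting to eV: 3.0191e-19 / 1.602e-19
= 1.8846 eV

1.8846


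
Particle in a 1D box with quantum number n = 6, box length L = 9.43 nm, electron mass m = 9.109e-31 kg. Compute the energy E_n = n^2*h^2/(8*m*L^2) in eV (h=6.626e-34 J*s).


E = n^2 * h^2 / (8 * m * L^2)
= 6^2 * (6.626e-34)^2 / (8 * 9.109e-31 * (9.43e-9)^2)
= 36 * 4.3904e-67 / (8 * 9.109e-31 * 8.8925e-17)
= 2.4391e-20 J
= 0.1523 eV

0.1523


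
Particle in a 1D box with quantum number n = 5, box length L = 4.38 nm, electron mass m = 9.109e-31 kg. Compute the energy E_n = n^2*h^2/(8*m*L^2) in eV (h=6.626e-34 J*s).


E = n^2 * h^2 / (8 * m * L^2)
= 5^2 * (6.626e-34)^2 / (8 * 9.109e-31 * (4.38e-9)^2)
= 25 * 4.3904e-67 / (8 * 9.109e-31 * 1.9184e-17)
= 7.8512e-20 J
= 0.4901 eV

0.4901


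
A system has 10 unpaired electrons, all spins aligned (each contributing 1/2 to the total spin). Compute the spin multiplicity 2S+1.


Total spin S = N * (1/2) = 10 * 0.5 = 5.0
Spin multiplicity = 2S + 1
= 2 * 5.0 + 1
= 11

11


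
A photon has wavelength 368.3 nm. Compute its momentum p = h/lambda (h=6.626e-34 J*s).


p = h / lambda
= 6.626e-34 / (368.3e-9)
= 6.626e-34 / 3.6830e-07
= 1.7991e-27 kg*m/s

1.7991e-27


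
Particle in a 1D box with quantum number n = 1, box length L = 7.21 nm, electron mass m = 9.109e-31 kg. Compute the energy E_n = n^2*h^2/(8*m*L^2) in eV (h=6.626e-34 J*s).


E = n^2 * h^2 / (8 * m * L^2)
= 1^2 * (6.626e-34)^2 / (8 * 9.109e-31 * (7.21e-9)^2)
= 1 * 4.3904e-67 / (8 * 9.109e-31 * 5.1984e-17)
= 1.1590e-21 J
= 0.0072 eV

0.0072


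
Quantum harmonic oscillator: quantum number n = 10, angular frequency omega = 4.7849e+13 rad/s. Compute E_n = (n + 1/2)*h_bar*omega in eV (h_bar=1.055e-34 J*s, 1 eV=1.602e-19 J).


E = (n + 1/2) * h_bar * omega
= (10 + 0.5) * 1.055e-34 * 4.7849e+13
= 10.5 * 5.0481e-21
= 5.3005e-20 J
= 0.3309 eV

0.3309


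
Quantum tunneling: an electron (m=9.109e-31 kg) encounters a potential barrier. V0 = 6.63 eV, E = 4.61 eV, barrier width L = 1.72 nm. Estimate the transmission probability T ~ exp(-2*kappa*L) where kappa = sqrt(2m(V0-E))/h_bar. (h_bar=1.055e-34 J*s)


V0 - E = 2.02 eV = 3.2360e-19 J
kappa = sqrt(2 * m * (V0-E)) / h_bar
= sqrt(2 * 9.109e-31 * 3.2360e-19) / 1.055e-34
= 7.2779e+09 /m
2*kappa*L = 2 * 7.2779e+09 * 1.72e-9
= 25.0359
T = exp(-25.0359) = 1.339816e-11

1.339816e-11


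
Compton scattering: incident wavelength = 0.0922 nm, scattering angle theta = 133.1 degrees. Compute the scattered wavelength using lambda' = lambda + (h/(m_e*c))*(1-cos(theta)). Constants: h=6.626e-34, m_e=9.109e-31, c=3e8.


Compton wavelength: h/(m_e*c) = 2.4247e-12 m
d_lambda = 2.4247e-12 * (1 - cos(133.1 deg))
= 2.4247e-12 * 1.683274
= 4.0814e-12 m = 0.004081 nm
lambda' = 0.0922 + 0.004081
= 0.096281 nm

0.096281


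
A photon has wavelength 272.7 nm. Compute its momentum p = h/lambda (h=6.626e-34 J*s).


p = h / lambda
= 6.626e-34 / (272.7e-9)
= 6.626e-34 / 2.7270e-07
= 2.4298e-27 kg*m/s

2.4298e-27


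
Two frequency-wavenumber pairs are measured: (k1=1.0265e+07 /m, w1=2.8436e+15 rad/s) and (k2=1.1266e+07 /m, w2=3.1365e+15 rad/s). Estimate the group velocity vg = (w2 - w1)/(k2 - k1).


vg = (w2 - w1) / (k2 - k1)
= (3.1365e+15 - 2.8436e+15) / (1.1266e+07 - 1.0265e+07)
= 2.9290e+14 / 1.0010e+06
= 2.9261e+08 m/s

2.9261e+08


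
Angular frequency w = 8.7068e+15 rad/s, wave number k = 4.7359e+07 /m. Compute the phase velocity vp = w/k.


vp = w / k
= 8.7068e+15 / 4.7359e+07
= 1.8385e+08 m/s

1.8385e+08


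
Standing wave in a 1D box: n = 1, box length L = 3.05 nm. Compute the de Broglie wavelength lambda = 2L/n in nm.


lambda = 2L / n
= 2 * 3.05 / 1
= 6.1 / 1
= 6.1 nm

6.1


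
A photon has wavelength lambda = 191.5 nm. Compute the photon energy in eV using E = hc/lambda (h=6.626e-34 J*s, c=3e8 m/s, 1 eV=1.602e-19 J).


E = hc / lambda
= (6.626e-34)(3e8) / (191.5e-9)
= 1.9878e-25 / 1.9150e-07
= 1.0380e-18 J
Converting to eV: 1.0380e-18 / 1.602e-19
= 6.4795 eV

6.4795


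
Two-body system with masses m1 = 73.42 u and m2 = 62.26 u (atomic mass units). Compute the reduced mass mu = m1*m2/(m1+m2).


mu = m1 * m2 / (m1 + m2)
= 73.42 * 62.26 / (73.42 + 62.26)
= 4571.1292 / 135.68
= 33.6905 u

33.6905


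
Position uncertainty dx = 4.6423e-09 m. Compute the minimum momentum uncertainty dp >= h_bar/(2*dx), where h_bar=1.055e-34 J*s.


dp = h_bar / (2 * dx)
= 1.055e-34 / (2 * 4.6423e-09)
= 1.055e-34 / 9.2846e-09
= 1.1363e-26 kg*m/s

1.1363e-26


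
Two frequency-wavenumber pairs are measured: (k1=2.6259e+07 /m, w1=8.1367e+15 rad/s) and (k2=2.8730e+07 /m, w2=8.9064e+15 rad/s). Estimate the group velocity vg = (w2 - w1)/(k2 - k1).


vg = (w2 - w1) / (k2 - k1)
= (8.9064e+15 - 8.1367e+15) / (2.8730e+07 - 2.6259e+07)
= 7.6970e+14 / 2.4710e+06
= 3.1149e+08 m/s

3.1149e+08


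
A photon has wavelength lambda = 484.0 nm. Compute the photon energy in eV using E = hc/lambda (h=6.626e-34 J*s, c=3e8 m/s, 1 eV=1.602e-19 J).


E = hc / lambda
= (6.626e-34)(3e8) / (484.0e-9)
= 1.9878e-25 / 4.8400e-07
= 4.1070e-19 J
Converting to eV: 4.1070e-19 / 1.602e-19
= 2.5637 eV

2.5637


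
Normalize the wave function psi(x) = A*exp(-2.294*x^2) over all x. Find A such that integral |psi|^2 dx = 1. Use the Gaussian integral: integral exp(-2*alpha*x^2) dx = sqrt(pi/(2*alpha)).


integral |psi|^2 dx = A^2 * sqrt(pi/(2*alpha)) = 1
A^2 = sqrt(2*alpha/pi)
= sqrt(2 * 2.294 / pi)
= 1.208472
A = sqrt(1.208472)
= 1.0993

1.0993


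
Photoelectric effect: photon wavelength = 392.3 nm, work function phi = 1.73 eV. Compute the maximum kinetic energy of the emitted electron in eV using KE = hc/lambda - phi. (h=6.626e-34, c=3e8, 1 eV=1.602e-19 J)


E_photon = hc / lambda
= (6.626e-34)(3e8) / (392.3e-9)
= 5.0670e-19 J
= 3.1629 eV
KE = E_photon - phi
= 3.1629 - 1.73
= 1.4329 eV

1.4329


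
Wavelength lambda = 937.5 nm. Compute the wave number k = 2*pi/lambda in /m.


k = 2 * pi / lambda
= 6.2832 / (937.5e-9)
= 6.2832 / 9.3750e-07
= 6.7021e+06 /m

6.7021e+06


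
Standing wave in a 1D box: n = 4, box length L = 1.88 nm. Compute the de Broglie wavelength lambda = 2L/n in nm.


lambda = 2L / n
= 2 * 1.88 / 4
= 3.76 / 4
= 0.94 nm

0.94


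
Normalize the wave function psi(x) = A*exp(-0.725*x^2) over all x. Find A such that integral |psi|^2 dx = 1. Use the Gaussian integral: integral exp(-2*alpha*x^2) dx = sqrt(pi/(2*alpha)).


integral |psi|^2 dx = A^2 * sqrt(pi/(2*alpha)) = 1
A^2 = sqrt(2*alpha/pi)
= sqrt(2 * 0.725 / pi)
= 0.679374
A = sqrt(0.679374)
= 0.8242

0.8242


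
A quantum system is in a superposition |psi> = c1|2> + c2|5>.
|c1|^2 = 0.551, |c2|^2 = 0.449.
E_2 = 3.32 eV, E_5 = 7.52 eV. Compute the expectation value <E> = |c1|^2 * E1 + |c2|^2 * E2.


<E> = |c1|^2 * E1 + |c2|^2 * E2
= 0.551 * 3.32 + 0.449 * 7.52
= 1.8293 + 3.3765
= 5.2058 eV

5.2058


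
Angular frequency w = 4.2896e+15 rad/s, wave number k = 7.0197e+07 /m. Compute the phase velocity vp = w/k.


vp = w / k
= 4.2896e+15 / 7.0197e+07
= 6.1108e+07 m/s

6.1108e+07


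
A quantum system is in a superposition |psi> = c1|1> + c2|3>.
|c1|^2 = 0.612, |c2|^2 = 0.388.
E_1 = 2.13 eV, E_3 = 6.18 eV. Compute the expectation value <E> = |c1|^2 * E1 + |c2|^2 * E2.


<E> = |c1|^2 * E1 + |c2|^2 * E2
= 0.612 * 2.13 + 0.388 * 6.18
= 1.3036 + 2.3978
= 3.7014 eV

3.7014


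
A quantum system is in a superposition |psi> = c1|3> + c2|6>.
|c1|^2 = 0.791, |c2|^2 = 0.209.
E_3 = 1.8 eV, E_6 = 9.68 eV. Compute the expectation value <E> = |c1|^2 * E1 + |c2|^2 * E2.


<E> = |c1|^2 * E1 + |c2|^2 * E2
= 0.791 * 1.8 + 0.209 * 9.68
= 1.4238 + 2.0231
= 3.4469 eV

3.4469


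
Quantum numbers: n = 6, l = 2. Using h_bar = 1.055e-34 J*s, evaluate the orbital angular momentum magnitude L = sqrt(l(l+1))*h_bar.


L = sqrt(l*(l+1)) * h_bar
= sqrt(2 * 3) * 1.055e-34
= sqrt(6) * 1.055e-34
= 2.4495 * 1.055e-34
= 2.5842e-34 J*s

2.5842e-34


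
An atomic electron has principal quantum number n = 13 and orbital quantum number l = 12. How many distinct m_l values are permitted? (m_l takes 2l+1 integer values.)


m_l ranges from -l to +l in integer steps
So m_l goes from -12 to +12
Count = 2l + 1 = 2*12 + 1
= 25

25


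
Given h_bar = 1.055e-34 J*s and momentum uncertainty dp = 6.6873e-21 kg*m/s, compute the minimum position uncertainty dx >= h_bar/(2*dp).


dx = h_bar / (2 * dp)
= 1.055e-34 / (2 * 6.6873e-21)
= 1.055e-34 / 1.3375e-20
= 7.8881e-15 m

7.8881e-15


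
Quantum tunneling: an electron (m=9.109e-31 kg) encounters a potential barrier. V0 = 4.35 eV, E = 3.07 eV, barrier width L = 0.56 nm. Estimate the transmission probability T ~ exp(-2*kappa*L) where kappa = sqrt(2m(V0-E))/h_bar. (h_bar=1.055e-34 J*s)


V0 - E = 1.28 eV = 2.0506e-19 J
kappa = sqrt(2 * m * (V0-E)) / h_bar
= sqrt(2 * 9.109e-31 * 2.0506e-19) / 1.055e-34
= 5.7934e+09 /m
2*kappa*L = 2 * 5.7934e+09 * 0.56e-9
= 6.4886
T = exp(-6.4886) = 1.520650e-03

1.520650e-03


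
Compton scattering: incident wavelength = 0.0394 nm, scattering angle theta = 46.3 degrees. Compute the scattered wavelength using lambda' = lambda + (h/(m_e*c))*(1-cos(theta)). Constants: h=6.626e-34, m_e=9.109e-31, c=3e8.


Compton wavelength: h/(m_e*c) = 2.4247e-12 m
d_lambda = 2.4247e-12 * (1 - cos(46.3 deg))
= 2.4247e-12 * 0.309118
= 7.4952e-13 m = 0.00075 nm
lambda' = 0.0394 + 0.00075
= 0.04015 nm

0.04015


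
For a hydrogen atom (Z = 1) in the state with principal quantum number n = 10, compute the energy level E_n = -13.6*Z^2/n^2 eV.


E_n = -13.6 * Z^2 / n^2
= -13.6 * 1^2 / 10^2
= -13.6 * 1 / 100
= -0.136 eV

-0.136


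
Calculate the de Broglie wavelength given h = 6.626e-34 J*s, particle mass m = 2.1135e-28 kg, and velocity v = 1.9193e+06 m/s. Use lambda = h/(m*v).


lambda = h / (m * v)
= 6.626e-34 / (2.1135e-28 * 1.9193e+06)
= 6.626e-34 / 4.0564e-22
= 1.6335e-12 m

1.6335e-12


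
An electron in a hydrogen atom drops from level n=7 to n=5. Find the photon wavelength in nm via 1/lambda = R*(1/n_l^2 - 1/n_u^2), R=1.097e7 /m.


1/lambda = R * (1/n_l^2 - 1/n_u^2)
= 1.097e7 * (1/5^2 - 1/7^2)
= 1.097e7 * (0.04 - 0.020408)
= 1.097e7 * 0.019592
= 2.1492e+05 /m
lambda = 1 / 2.1492e+05 = 4652.8411 nm

4652.8411


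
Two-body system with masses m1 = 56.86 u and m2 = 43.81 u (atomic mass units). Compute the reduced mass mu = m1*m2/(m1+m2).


mu = m1 * m2 / (m1 + m2)
= 56.86 * 43.81 / (56.86 + 43.81)
= 2491.0366 / 100.67
= 24.7446 u

24.7446


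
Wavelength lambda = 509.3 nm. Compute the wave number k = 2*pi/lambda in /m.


k = 2 * pi / lambda
= 6.2832 / (509.3e-9)
= 6.2832 / 5.0930e-07
= 1.2337e+07 /m

1.2337e+07


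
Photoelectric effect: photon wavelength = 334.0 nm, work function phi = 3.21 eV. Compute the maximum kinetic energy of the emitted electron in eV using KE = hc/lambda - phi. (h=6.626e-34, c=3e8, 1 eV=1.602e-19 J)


E_photon = hc / lambda
= (6.626e-34)(3e8) / (334.0e-9)
= 5.9515e-19 J
= 3.715 eV
KE = E_photon - phi
= 3.715 - 3.21
= 0.505 eV

0.505


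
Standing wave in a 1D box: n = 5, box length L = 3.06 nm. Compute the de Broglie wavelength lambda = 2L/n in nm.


lambda = 2L / n
= 2 * 3.06 / 5
= 6.12 / 5
= 1.224 nm

1.224


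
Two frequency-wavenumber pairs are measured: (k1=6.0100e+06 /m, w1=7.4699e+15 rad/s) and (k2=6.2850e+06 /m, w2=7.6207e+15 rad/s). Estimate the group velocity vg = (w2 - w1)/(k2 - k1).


vg = (w2 - w1) / (k2 - k1)
= (7.6207e+15 - 7.4699e+15) / (6.2850e+06 - 6.0100e+06)
= 1.5080e+14 / 2.7500e+05
= 5.4836e+08 m/s

5.4836e+08


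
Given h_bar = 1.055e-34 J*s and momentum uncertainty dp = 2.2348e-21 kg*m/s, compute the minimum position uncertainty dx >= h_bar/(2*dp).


dx = h_bar / (2 * dp)
= 1.055e-34 / (2 * 2.2348e-21)
= 1.055e-34 / 4.4696e-21
= 2.3604e-14 m

2.3604e-14


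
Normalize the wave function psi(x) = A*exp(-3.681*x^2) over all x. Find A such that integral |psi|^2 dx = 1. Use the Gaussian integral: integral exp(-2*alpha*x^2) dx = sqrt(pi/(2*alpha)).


integral |psi|^2 dx = A^2 * sqrt(pi/(2*alpha)) = 1
A^2 = sqrt(2*alpha/pi)
= sqrt(2 * 3.681 / pi)
= 1.530816
A = sqrt(1.530816)
= 1.2373

1.2373


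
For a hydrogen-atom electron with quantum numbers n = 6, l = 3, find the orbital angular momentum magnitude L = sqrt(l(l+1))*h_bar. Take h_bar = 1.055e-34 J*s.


L = sqrt(l*(l+1)) * h_bar
= sqrt(3 * 4) * 1.055e-34
= sqrt(12) * 1.055e-34
= 3.4641 * 1.055e-34
= 3.6546e-34 J*s

3.6546e-34


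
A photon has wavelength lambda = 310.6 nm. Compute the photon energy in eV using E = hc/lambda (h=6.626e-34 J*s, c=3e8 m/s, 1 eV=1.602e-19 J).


E = hc / lambda
= (6.626e-34)(3e8) / (310.6e-9)
= 1.9878e-25 / 3.1060e-07
= 6.3999e-19 J
Converting to eV: 6.3999e-19 / 1.602e-19
= 3.9949 eV

3.9949


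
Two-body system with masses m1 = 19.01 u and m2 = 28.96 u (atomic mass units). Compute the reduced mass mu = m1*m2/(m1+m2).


mu = m1 * m2 / (m1 + m2)
= 19.01 * 28.96 / (19.01 + 28.96)
= 550.5296 / 47.97
= 11.4765 u

11.4765


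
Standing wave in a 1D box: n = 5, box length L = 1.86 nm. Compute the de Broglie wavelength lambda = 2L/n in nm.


lambda = 2L / n
= 2 * 1.86 / 5
= 3.72 / 5
= 0.744 nm

0.744


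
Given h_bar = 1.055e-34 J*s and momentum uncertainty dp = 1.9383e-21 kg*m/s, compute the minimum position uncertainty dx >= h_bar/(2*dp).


dx = h_bar / (2 * dp)
= 1.055e-34 / (2 * 1.9383e-21)
= 1.055e-34 / 3.8766e-21
= 2.7215e-14 m

2.7215e-14


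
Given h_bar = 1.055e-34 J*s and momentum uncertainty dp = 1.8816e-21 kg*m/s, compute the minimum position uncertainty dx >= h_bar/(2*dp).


dx = h_bar / (2 * dp)
= 1.055e-34 / (2 * 1.8816e-21)
= 1.055e-34 / 3.7632e-21
= 2.8035e-14 m

2.8035e-14


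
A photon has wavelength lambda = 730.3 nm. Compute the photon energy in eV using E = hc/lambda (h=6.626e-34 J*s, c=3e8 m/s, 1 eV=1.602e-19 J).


E = hc / lambda
= (6.626e-34)(3e8) / (730.3e-9)
= 1.9878e-25 / 7.3030e-07
= 2.7219e-19 J
Converting to eV: 2.7219e-19 / 1.602e-19
= 1.6991 eV

1.6991


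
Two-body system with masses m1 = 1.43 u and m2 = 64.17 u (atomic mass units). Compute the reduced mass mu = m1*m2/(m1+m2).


mu = m1 * m2 / (m1 + m2)
= 1.43 * 64.17 / (1.43 + 64.17)
= 91.7631 / 65.6
= 1.3988 u

1.3988


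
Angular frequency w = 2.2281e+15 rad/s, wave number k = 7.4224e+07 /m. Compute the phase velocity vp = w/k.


vp = w / k
= 2.2281e+15 / 7.4224e+07
= 3.0019e+07 m/s

3.0019e+07


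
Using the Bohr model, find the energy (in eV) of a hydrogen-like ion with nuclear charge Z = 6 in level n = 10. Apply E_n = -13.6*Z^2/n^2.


E_n = -13.6 * Z^2 / n^2
= -13.6 * 6^2 / 10^2
= -13.6 * 36 / 100
= -4.896 eV

-4.896


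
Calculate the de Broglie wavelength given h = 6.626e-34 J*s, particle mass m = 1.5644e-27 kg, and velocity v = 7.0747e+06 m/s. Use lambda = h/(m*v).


lambda = h / (m * v)
= 6.626e-34 / (1.5644e-27 * 7.0747e+06)
= 6.626e-34 / 1.1068e-20
= 5.9868e-14 m

5.9868e-14


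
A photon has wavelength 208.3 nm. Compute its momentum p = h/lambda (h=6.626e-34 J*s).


p = h / lambda
= 6.626e-34 / (208.3e-9)
= 6.626e-34 / 2.0830e-07
= 3.1810e-27 kg*m/s

3.1810e-27


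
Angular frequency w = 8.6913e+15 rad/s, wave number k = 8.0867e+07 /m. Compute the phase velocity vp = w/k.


vp = w / k
= 8.6913e+15 / 8.0867e+07
= 1.0748e+08 m/s

1.0748e+08


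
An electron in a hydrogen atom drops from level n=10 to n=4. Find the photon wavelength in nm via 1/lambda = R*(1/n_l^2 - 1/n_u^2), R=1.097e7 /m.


1/lambda = R * (1/n_l^2 - 1/n_u^2)
= 1.097e7 * (1/4^2 - 1/10^2)
= 1.097e7 * (0.0625 - 0.01)
= 1.097e7 * 0.0525
= 5.7592e+05 /m
lambda = 1 / 5.7592e+05 = 1736.3372 nm

1736.3372


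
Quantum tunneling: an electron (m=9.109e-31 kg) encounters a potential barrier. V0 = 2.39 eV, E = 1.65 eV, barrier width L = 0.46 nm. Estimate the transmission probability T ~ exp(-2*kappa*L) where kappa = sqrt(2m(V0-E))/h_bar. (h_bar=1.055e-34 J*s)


V0 - E = 0.74 eV = 1.1855e-19 J
kappa = sqrt(2 * m * (V0-E)) / h_bar
= sqrt(2 * 9.109e-31 * 1.1855e-19) / 1.055e-34
= 4.4050e+09 /m
2*kappa*L = 2 * 4.4050e+09 * 0.46e-9
= 4.0526
T = exp(-4.0526) = 1.737728e-02

1.737728e-02


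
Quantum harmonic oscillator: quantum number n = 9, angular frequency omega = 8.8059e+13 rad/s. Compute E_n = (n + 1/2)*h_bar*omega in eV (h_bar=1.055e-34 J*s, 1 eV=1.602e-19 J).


E = (n + 1/2) * h_bar * omega
= (9 + 0.5) * 1.055e-34 * 8.8059e+13
= 9.5 * 9.2902e-21
= 8.8257e-20 J
= 0.5509 eV

0.5509


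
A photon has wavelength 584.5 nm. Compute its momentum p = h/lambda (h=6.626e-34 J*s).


p = h / lambda
= 6.626e-34 / (584.5e-9)
= 6.626e-34 / 5.8450e-07
= 1.1336e-27 kg*m/s

1.1336e-27


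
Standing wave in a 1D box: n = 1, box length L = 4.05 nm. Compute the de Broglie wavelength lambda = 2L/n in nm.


lambda = 2L / n
= 2 * 4.05 / 1
= 8.1 / 1
= 8.1 nm

8.1


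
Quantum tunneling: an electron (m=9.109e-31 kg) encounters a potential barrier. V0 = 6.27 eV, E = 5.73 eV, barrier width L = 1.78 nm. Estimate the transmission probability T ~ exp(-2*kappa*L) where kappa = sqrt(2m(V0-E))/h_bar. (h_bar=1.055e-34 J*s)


V0 - E = 0.54 eV = 8.6508e-20 J
kappa = sqrt(2 * m * (V0-E)) / h_bar
= sqrt(2 * 9.109e-31 * 8.6508e-20) / 1.055e-34
= 3.7629e+09 /m
2*kappa*L = 2 * 3.7629e+09 * 1.78e-9
= 13.396
T = exp(-13.396) = 1.521175e-06

1.521175e-06


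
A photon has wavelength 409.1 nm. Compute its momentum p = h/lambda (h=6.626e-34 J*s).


p = h / lambda
= 6.626e-34 / (409.1e-9)
= 6.626e-34 / 4.0910e-07
= 1.6197e-27 kg*m/s

1.6197e-27


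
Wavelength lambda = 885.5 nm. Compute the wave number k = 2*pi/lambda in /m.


k = 2 * pi / lambda
= 6.2832 / (885.5e-9)
= 6.2832 / 8.8550e-07
= 7.0956e+06 /m

7.0956e+06


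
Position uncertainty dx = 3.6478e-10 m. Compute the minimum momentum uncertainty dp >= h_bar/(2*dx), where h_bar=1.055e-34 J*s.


dp = h_bar / (2 * dx)
= 1.055e-34 / (2 * 3.6478e-10)
= 1.055e-34 / 7.2956e-10
= 1.4461e-25 kg*m/s

1.4461e-25


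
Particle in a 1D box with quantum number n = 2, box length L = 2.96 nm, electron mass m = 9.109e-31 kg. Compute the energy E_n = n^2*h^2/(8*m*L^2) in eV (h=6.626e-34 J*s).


E = n^2 * h^2 / (8 * m * L^2)
= 2^2 * (6.626e-34)^2 / (8 * 9.109e-31 * (2.96e-9)^2)
= 4 * 4.3904e-67 / (8 * 9.109e-31 * 8.7616e-18)
= 2.7505e-20 J
= 0.1717 eV

0.1717


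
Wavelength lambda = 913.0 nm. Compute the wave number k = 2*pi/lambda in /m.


k = 2 * pi / lambda
= 6.2832 / (913.0e-9)
= 6.2832 / 9.1300e-07
= 6.8819e+06 /m

6.8819e+06


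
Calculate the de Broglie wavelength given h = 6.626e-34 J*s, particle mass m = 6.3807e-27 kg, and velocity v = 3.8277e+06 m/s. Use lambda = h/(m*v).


lambda = h / (m * v)
= 6.626e-34 / (6.3807e-27 * 3.8277e+06)
= 6.626e-34 / 2.4423e-20
= 2.7130e-14 m

2.7130e-14


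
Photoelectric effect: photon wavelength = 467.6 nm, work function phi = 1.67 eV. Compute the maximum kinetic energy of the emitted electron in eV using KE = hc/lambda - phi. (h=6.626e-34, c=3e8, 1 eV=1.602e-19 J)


E_photon = hc / lambda
= (6.626e-34)(3e8) / (467.6e-9)
= 4.2511e-19 J
= 2.6536 eV
KE = E_photon - phi
= 2.6536 - 1.67
= 0.9836 eV

0.9836


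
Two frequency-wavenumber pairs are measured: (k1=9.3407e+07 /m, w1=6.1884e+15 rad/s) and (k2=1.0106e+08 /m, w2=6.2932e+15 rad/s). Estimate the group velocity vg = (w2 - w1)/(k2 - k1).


vg = (w2 - w1) / (k2 - k1)
= (6.2932e+15 - 6.1884e+15) / (1.0106e+08 - 9.3407e+07)
= 1.0480e+14 / 7.6530e+06
= 1.3694e+07 m/s

1.3694e+07


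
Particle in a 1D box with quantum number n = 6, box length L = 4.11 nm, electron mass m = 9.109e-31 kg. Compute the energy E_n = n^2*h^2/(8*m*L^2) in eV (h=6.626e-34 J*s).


E = n^2 * h^2 / (8 * m * L^2)
= 6^2 * (6.626e-34)^2 / (8 * 9.109e-31 * (4.11e-9)^2)
= 36 * 4.3904e-67 / (8 * 9.109e-31 * 1.6892e-17)
= 1.2840e-19 J
= 0.8015 eV

0.8015


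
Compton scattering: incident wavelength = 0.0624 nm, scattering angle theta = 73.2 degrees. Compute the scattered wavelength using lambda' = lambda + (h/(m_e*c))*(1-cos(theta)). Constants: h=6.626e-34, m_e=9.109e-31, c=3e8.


Compton wavelength: h/(m_e*c) = 2.4247e-12 m
d_lambda = 2.4247e-12 * (1 - cos(73.2 deg))
= 2.4247e-12 * 0.710968
= 1.7239e-12 m = 0.001724 nm
lambda' = 0.0624 + 0.001724
= 0.064124 nm

0.064124


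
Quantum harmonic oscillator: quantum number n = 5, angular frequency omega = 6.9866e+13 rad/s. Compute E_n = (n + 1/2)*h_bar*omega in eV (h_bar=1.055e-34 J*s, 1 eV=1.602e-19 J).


E = (n + 1/2) * h_bar * omega
= (5 + 0.5) * 1.055e-34 * 6.9866e+13
= 5.5 * 7.3709e-21
= 4.0540e-20 J
= 0.2531 eV

0.2531


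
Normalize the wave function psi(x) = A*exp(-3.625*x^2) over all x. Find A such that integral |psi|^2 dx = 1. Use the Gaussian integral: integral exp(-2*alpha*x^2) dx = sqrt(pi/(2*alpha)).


integral |psi|^2 dx = A^2 * sqrt(pi/(2*alpha)) = 1
A^2 = sqrt(2*alpha/pi)
= sqrt(2 * 3.625 / pi)
= 1.519127
A = sqrt(1.519127)
= 1.2325

1.2325


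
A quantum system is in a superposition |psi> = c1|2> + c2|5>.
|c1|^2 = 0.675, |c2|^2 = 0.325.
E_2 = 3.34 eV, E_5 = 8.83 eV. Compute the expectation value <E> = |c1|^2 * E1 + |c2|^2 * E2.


<E> = |c1|^2 * E1 + |c2|^2 * E2
= 0.675 * 3.34 + 0.325 * 8.83
= 2.2545 + 2.8698
= 5.1242 eV

5.1242


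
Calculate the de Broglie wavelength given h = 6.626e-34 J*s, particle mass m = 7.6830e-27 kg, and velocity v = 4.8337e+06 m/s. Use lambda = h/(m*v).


lambda = h / (m * v)
= 6.626e-34 / (7.6830e-27 * 4.8337e+06)
= 6.626e-34 / 3.7137e-20
= 1.7842e-14 m

1.7842e-14


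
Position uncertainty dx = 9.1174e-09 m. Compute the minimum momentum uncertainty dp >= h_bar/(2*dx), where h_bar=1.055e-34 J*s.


dp = h_bar / (2 * dx)
= 1.055e-34 / (2 * 9.1174e-09)
= 1.055e-34 / 1.8235e-08
= 5.7856e-27 kg*m/s

5.7856e-27


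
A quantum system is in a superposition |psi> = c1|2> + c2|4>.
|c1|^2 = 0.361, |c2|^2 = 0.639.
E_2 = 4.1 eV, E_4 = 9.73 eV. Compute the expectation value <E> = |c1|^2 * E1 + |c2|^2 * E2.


<E> = |c1|^2 * E1 + |c2|^2 * E2
= 0.361 * 4.1 + 0.639 * 9.73
= 1.4801 + 6.2175
= 7.6976 eV

7.6976


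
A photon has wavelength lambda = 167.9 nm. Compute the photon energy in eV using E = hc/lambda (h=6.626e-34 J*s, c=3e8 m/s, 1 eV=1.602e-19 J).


E = hc / lambda
= (6.626e-34)(3e8) / (167.9e-9)
= 1.9878e-25 / 1.6790e-07
= 1.1839e-18 J
Converting to eV: 1.1839e-18 / 1.602e-19
= 7.3903 eV

7.3903


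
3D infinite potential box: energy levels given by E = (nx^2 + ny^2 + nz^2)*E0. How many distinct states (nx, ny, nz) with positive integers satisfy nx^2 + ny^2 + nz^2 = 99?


Enumerate all (nx, ny, nz) with nx^2 + ny^2 + nz^2 = 99:
(1,7,7)
(3,3,9)
(3,9,3)
(5,5,7)
(5,7,5)
(7,1,7)
(7,5,5)
(7,7,1)
(9,3,3)
Total degeneracy = 9

9


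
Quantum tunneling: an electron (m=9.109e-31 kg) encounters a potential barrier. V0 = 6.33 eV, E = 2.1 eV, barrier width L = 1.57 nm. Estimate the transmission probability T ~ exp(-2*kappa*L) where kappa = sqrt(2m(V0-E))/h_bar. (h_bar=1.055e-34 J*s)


V0 - E = 4.23 eV = 6.7765e-19 J
kappa = sqrt(2 * m * (V0-E)) / h_bar
= sqrt(2 * 9.109e-31 * 6.7765e-19) / 1.055e-34
= 1.0532e+10 /m
2*kappa*L = 2 * 1.0532e+10 * 1.57e-9
= 33.0696
T = exp(-33.0696) = 4.345643e-15

4.345643e-15


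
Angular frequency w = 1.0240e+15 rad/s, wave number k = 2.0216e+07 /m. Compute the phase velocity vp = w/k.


vp = w / k
= 1.0240e+15 / 2.0216e+07
= 5.0653e+07 m/s

5.0653e+07


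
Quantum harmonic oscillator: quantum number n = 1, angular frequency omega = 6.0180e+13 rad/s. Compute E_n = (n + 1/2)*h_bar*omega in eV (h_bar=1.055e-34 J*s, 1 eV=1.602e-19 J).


E = (n + 1/2) * h_bar * omega
= (1 + 0.5) * 1.055e-34 * 6.0180e+13
= 1.5 * 6.3490e-21
= 9.5235e-21 J
= 0.0594 eV

0.0594


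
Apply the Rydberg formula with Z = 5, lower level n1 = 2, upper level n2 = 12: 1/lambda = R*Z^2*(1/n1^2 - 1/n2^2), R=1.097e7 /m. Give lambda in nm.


1/lambda = R * Z^2 * (1/n1^2 - 1/n2^2)
= 1.097e7 * 5^2 * (1/2^2 - 1/12^2)
= 1.097e7 * 25 * (0.25 - 0.006944)
= 6.6658e+07 /m
lambda = 1 / 6.6658e+07
= 15.002 nm

15.002


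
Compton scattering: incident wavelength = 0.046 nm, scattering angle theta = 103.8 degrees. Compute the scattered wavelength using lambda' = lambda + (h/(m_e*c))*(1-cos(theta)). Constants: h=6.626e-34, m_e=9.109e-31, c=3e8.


Compton wavelength: h/(m_e*c) = 2.4247e-12 m
d_lambda = 2.4247e-12 * (1 - cos(103.8 deg))
= 2.4247e-12 * 1.238533
= 3.0031e-12 m = 0.003003 nm
lambda' = 0.046 + 0.003003
= 0.049003 nm

0.049003


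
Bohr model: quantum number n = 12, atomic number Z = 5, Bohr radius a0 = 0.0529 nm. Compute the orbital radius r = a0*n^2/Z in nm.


r = a0 * n^2 / Z
= 0.0529 * 12^2 / 5
= 0.0529 * 144 / 5
= 1.5235 nm

1.5235


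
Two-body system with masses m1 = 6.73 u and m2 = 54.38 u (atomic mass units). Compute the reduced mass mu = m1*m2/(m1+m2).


mu = m1 * m2 / (m1 + m2)
= 6.73 * 54.38 / (6.73 + 54.38)
= 365.9774 / 61.11
= 5.9888 u

5.9888


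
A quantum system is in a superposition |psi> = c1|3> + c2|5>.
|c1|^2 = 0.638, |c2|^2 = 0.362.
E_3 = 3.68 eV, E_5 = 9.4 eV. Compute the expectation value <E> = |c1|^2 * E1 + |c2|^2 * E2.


<E> = |c1|^2 * E1 + |c2|^2 * E2
= 0.638 * 3.68 + 0.362 * 9.4
= 2.3478 + 3.4028
= 5.7506 eV

5.7506


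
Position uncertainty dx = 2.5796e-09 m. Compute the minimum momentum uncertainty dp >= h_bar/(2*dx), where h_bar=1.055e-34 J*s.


dp = h_bar / (2 * dx)
= 1.055e-34 / (2 * 2.5796e-09)
= 1.055e-34 / 5.1592e-09
= 2.0449e-26 kg*m/s

2.0449e-26


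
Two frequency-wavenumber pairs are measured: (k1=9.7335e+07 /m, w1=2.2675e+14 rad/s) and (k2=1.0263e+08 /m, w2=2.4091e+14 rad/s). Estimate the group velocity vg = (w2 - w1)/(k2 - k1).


vg = (w2 - w1) / (k2 - k1)
= (2.4091e+14 - 2.2675e+14) / (1.0263e+08 - 9.7335e+07)
= 1.4160e+13 / 5.2950e+06
= 2.6742e+06 m/s

2.6742e+06


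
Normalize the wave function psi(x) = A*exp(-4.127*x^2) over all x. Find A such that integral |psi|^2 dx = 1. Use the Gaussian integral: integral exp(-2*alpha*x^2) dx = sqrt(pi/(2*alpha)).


integral |psi|^2 dx = A^2 * sqrt(pi/(2*alpha)) = 1
A^2 = sqrt(2*alpha/pi)
= sqrt(2 * 4.127 / pi)
= 1.620904
A = sqrt(1.620904)
= 1.2731

1.2731


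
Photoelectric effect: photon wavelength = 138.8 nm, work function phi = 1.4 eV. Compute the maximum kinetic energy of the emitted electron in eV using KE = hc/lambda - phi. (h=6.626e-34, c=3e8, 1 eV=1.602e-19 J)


E_photon = hc / lambda
= (6.626e-34)(3e8) / (138.8e-9)
= 1.4321e-18 J
= 8.9397 eV
KE = E_photon - phi
= 8.9397 - 1.4
= 7.5397 eV

7.5397


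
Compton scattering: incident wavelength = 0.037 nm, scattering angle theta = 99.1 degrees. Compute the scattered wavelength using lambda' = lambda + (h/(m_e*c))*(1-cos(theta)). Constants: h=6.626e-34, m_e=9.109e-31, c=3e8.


Compton wavelength: h/(m_e*c) = 2.4247e-12 m
d_lambda = 2.4247e-12 * (1 - cos(99.1 deg))
= 2.4247e-12 * 1.158158
= 2.8082e-12 m = 0.002808 nm
lambda' = 0.037 + 0.002808
= 0.039808 nm

0.039808
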